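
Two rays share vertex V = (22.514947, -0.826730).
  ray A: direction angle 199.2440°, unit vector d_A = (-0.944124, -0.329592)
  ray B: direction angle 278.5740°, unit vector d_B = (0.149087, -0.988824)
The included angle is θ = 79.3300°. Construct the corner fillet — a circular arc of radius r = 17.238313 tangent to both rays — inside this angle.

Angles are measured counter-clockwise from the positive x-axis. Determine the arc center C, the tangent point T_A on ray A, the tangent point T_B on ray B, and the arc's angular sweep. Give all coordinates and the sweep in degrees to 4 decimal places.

center=(8.5687,-23.9539) T_A=(2.8871,-7.6788) T_B=(25.6144,-21.3839) sweep=100.6700

bisector direction at 238.9090° = (-0.516399,-0.856348)
center distance |VC| = r/sin(θ/2) = 17.238313/sin(39.6650°) = 27.006698
C = V + |VC|·bis = (8.5687,-23.9539)
T_A = V + ((C−V)·d_A)·d_A = V + 20.7895·d_A = (2.8871,-7.6788)
T_B = V + ((C−V)·d_B)·d_B = V + 20.7895·d_B = (25.6144,-21.3839)
sweep = 180° − θ = 100.6700°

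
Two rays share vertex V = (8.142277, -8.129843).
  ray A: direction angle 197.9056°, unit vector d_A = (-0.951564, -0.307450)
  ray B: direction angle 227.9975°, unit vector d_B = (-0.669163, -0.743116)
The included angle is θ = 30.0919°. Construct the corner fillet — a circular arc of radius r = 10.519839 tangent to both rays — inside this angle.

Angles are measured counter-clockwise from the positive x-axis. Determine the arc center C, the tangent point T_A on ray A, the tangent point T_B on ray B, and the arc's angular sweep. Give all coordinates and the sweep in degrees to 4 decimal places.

center=(-25.8629,-30.1722) T_A=(-29.0972,-20.1619) T_B=(-18.0454,-37.2117) sweep=149.9081

bisector direction at 212.9515° = (-0.839131,-0.543930)
center distance |VC| = r/sin(θ/2) = 10.519839/sin(15.0459°) = 40.524260
C = V + |VC|·bis = (-25.8629,-30.1722)
T_A = V + ((C−V)·d_A)·d_A = V + 39.1350·d_A = (-29.0972,-20.1619)
T_B = V + ((C−V)·d_B)·d_B = V + 39.1350·d_B = (-18.0454,-37.2117)
sweep = 180° − θ = 149.9081°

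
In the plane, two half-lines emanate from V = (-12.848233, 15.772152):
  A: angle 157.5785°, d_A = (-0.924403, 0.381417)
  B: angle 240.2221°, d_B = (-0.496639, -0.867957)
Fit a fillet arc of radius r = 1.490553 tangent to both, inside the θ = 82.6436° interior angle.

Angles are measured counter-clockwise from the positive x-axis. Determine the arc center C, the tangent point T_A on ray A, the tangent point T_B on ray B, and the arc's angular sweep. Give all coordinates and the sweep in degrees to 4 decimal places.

center=(-14.9840,15.0409) T_A=(-14.4154,16.4188) T_B=(-13.6902,14.3007) sweep=97.3564

bisector direction at 198.9003° = (-0.946084,-0.323922)
center distance |VC| = r/sin(θ/2) = 1.490553/sin(41.3218°) = 2.257430
C = V + |VC|·bis = (-14.9840,15.0409)
T_A = V + ((C−V)·d_A)·d_A = V + 1.6954·d_A = (-14.4154,16.4188)
T_B = V + ((C−V)·d_B)·d_B = V + 1.6954·d_B = (-13.6902,14.3007)
sweep = 180° − θ = 97.3564°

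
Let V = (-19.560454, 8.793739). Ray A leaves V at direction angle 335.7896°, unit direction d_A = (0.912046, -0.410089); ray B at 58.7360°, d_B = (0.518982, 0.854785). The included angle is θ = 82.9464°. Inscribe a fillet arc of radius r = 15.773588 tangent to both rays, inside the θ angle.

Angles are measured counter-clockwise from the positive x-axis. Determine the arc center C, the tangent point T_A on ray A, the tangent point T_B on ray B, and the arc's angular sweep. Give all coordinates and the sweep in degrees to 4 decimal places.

bisector direction at 17.2628° = (0.954954,0.296755)
center distance |VC| = r/sin(θ/2) = 15.773588/sin(41.4732°) = 23.817471
C = V + |VC|·bis = (3.1841,15.8617)
T_A = V + ((C−V)·d_A)·d_A = V + 17.8456·d_A = (-3.2844,1.4755)
T_B = V + ((C−V)·d_B)·d_B = V + 17.8456·d_B = (-10.2989,24.0479)
sweep = 180° − θ = 97.0536°

center=(3.1841,15.8617) T_A=(-3.2844,1.4755) T_B=(-10.2989,24.0479) sweep=97.0536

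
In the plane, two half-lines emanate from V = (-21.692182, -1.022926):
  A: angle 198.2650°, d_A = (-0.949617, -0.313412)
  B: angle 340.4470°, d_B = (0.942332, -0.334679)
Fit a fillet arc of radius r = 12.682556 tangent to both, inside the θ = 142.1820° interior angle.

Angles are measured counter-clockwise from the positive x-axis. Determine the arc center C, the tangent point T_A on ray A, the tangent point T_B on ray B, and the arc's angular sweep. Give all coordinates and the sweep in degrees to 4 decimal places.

center=(-21.8429,-14.4281) T_A=(-25.8177,-2.3845) T_B=(-17.5983,-2.4769) sweep=37.8180

bisector direction at 269.3560° = (-0.011240,-0.999937)
center distance |VC| = r/sin(θ/2) = 12.682556/sin(71.0910°) = 13.406019
C = V + |VC|·bis = (-21.8429,-14.4281)
T_A = V + ((C−V)·d_A)·d_A = V + 4.3444·d_A = (-25.8177,-2.3845)
T_B = V + ((C−V)·d_B)·d_B = V + 4.3444·d_B = (-17.5983,-2.4769)
sweep = 180° − θ = 37.8180°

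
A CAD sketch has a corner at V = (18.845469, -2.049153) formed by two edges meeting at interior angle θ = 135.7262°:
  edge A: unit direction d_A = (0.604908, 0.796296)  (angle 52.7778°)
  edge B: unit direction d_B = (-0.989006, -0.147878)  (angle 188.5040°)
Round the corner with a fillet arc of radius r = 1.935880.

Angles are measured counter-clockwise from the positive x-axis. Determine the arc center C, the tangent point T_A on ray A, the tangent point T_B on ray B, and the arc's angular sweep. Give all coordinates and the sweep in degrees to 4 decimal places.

bisector direction at 120.6409° = (-0.509656,0.860378)
center distance |VC| = r/sin(θ/2) = 1.935880/sin(67.8631°) = 2.089937
C = V + |VC|·bis = (17.7803,-0.2510)
T_A = V + ((C−V)·d_A)·d_A = V + 0.7875·d_A = (19.3219,-1.4220)
T_B = V + ((C−V)·d_B)·d_B = V + 0.7875·d_B = (18.0666,-2.1656)
sweep = 180° − θ = 44.2738°

center=(17.7803,-0.2510) T_A=(19.3219,-1.4220) T_B=(18.0666,-2.1656) sweep=44.2738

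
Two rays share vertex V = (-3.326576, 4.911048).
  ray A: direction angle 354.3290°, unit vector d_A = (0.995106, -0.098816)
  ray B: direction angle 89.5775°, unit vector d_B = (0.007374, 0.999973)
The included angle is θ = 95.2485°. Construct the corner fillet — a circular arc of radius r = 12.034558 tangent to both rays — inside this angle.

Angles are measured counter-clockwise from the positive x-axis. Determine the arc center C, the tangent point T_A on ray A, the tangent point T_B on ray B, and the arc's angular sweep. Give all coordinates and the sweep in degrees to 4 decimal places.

center=(8.7886,15.8017) T_A=(7.5994,3.8261) T_B=(-3.2456,15.8905) sweep=84.7515

bisector direction at 41.9533° = (0.743691,0.668524)
center distance |VC| = r/sin(θ/2) = 12.034558/sin(47.6243°) = 16.290640
C = V + |VC|·bis = (8.7886,15.8017)
T_A = V + ((C−V)·d_A)·d_A = V + 10.9797·d_A = (7.5994,3.8261)
T_B = V + ((C−V)·d_B)·d_B = V + 10.9797·d_B = (-3.2456,15.8905)
sweep = 180° − θ = 84.7515°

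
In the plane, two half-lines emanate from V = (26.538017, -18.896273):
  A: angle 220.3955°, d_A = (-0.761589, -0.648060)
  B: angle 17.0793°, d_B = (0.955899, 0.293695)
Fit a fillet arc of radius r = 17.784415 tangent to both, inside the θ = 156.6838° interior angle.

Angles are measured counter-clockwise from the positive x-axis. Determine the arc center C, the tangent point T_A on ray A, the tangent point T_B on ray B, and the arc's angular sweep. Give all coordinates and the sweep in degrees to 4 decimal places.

bisector direction at 298.7374° = (0.480796,-0.876833)
center distance |VC| = r/sin(θ/2) = 17.784415/sin(78.3419°) = 18.159020
C = V + |VC|·bis = (35.2688,-34.8187)
T_A = V + ((C−V)·d_A)·d_A = V + 3.6694·d_A = (23.7434,-21.2743)
T_B = V + ((C−V)·d_B)·d_B = V + 3.6694·d_B = (30.0456,-17.8186)
sweep = 180° − θ = 23.3162°

center=(35.2688,-34.8187) T_A=(23.7434,-21.2743) T_B=(30.0456,-17.8186) sweep=23.3162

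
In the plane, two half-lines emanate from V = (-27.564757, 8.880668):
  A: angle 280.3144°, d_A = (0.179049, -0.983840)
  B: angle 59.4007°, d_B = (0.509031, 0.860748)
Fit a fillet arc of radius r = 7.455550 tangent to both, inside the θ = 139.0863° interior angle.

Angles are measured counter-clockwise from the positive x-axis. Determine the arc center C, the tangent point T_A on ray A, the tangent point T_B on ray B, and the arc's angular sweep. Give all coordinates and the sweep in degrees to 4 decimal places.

center=(-19.7317,7.4794) T_A=(-27.0668,6.1445) T_B=(-26.1491,11.2745) sweep=40.9137

bisector direction at 349.8575° = (0.984373,-0.176096)
center distance |VC| = r/sin(θ/2) = 7.455550/sin(69.5431°) = 7.957377
C = V + |VC|·bis = (-19.7317,7.4794)
T_A = V + ((C−V)·d_A)·d_A = V + 2.7811·d_A = (-27.0668,6.1445)
T_B = V + ((C−V)·d_B)·d_B = V + 2.7811·d_B = (-26.1491,11.2745)
sweep = 180° − θ = 40.9137°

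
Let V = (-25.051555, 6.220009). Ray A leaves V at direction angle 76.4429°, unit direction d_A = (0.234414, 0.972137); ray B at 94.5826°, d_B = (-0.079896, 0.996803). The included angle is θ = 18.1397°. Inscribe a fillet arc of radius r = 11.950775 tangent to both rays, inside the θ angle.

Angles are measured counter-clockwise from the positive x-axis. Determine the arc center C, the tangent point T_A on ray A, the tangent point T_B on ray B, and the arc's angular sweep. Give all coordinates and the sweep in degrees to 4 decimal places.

center=(-19.1203,81.7989) T_A=(-7.5025,78.9975) T_B=(-31.0329,80.8441) sweep=161.8603

bisector direction at 85.5127° = (0.078237,0.996935)
center distance |VC| = r/sin(θ/2) = 11.950775/sin(9.0699°) = 75.811294
C = V + |VC|·bis = (-19.1203,81.7989)
T_A = V + ((C−V)·d_A)·d_A = V + 74.8634·d_A = (-7.5025,78.9975)
T_B = V + ((C−V)·d_B)·d_B = V + 74.8634·d_B = (-31.0329,80.8441)
sweep = 180° − θ = 161.8603°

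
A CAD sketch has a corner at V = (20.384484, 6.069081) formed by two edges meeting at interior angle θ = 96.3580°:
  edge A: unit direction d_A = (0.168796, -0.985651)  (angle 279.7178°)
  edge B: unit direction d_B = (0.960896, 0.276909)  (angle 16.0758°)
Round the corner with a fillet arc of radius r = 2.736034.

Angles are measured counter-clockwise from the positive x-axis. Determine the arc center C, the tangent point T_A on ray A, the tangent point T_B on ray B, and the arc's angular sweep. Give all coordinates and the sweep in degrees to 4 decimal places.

center=(23.4945,4.1179) T_A=(20.7977,3.6561) T_B=(22.7369,6.7470) sweep=83.6420

bisector direction at 327.8968° = (0.847092,-0.531446)
center distance |VC| = r/sin(θ/2) = 2.736034/sin(48.1790°) = 3.671387
C = V + |VC|·bis = (23.4945,4.1179)
T_A = V + ((C−V)·d_A)·d_A = V + 2.4481·d_A = (20.7977,3.6561)
T_B = V + ((C−V)·d_B)·d_B = V + 2.4481·d_B = (22.7369,6.7470)
sweep = 180° − θ = 83.6420°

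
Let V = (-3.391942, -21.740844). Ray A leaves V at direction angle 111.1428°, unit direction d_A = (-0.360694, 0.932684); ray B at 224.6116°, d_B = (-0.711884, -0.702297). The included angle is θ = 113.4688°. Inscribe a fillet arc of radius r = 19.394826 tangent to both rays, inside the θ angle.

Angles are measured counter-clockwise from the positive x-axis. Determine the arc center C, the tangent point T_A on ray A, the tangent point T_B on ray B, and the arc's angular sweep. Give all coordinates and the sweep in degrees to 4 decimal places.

center=(-26.0704,-16.8696) T_A=(-7.9812,-9.8740) T_B=(-12.4495,-30.6764) sweep=66.5312

bisector direction at 167.8772° = (-0.977700,0.210008)
center distance |VC| = r/sin(θ/2) = 19.394826/sin(56.7344°) = 23.195756
C = V + |VC|·bis = (-26.0704,-16.8696)
T_A = V + ((C−V)·d_A)·d_A = V + 12.7234·d_A = (-7.9812,-9.8740)
T_B = V + ((C−V)·d_B)·d_B = V + 12.7234·d_B = (-12.4495,-30.6764)
sweep = 180° − θ = 66.5312°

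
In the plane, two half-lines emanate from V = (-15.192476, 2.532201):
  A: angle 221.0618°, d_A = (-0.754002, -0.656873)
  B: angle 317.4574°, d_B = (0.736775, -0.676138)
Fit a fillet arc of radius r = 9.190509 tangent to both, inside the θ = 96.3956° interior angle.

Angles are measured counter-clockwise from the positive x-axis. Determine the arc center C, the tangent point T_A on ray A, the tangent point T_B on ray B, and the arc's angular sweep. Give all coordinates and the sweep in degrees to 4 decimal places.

bisector direction at 269.2596° = (-0.012922,-0.999917)
center distance |VC| = r/sin(θ/2) = 9.190509/sin(48.1978°) = 12.328800
C = V + |VC|·bis = (-15.3518,-9.7956)
T_A = V + ((C−V)·d_A)·d_A = V + 8.2179·d_A = (-21.3888,-2.8659)
T_B = V + ((C−V)·d_B)·d_B = V + 8.2179·d_B = (-9.1377,-3.0242)
sweep = 180° − θ = 83.6044°

center=(-15.3518,-9.7956) T_A=(-21.3888,-2.8659) T_B=(-9.1377,-3.0242) sweep=83.6044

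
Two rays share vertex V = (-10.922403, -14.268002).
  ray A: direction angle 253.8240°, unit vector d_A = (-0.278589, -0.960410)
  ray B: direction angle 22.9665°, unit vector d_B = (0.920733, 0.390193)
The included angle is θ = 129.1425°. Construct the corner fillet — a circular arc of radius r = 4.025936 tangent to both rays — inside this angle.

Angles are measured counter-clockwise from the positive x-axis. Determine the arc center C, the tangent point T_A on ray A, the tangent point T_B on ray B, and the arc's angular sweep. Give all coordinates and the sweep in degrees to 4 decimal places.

center=(-7.5891,-17.2279) T_A=(-11.4557,-16.1064) T_B=(-9.1600,-13.5211) sweep=50.8575

bisector direction at 318.3953° = (0.747743,-0.663988)
center distance |VC| = r/sin(θ/2) = 4.025936/sin(64.5713°) = 4.457809
C = V + |VC|·bis = (-7.5891,-17.2279)
T_A = V + ((C−V)·d_A)·d_A = V + 1.9141·d_A = (-11.4557,-16.1064)
T_B = V + ((C−V)·d_B)·d_B = V + 1.9141·d_B = (-9.1600,-13.5211)
sweep = 180° − θ = 50.8575°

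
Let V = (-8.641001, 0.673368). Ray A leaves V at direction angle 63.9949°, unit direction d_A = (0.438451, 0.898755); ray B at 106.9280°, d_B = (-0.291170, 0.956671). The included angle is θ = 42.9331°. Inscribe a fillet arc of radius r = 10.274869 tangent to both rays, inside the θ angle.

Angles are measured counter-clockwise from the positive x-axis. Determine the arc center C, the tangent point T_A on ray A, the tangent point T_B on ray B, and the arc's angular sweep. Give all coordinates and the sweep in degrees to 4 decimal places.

bisector direction at 85.4614° = (0.079130,0.996864)
center distance |VC| = r/sin(θ/2) = 10.274869/sin(21.4666°) = 28.076636
C = V + |VC|·bis = (-6.4193,28.6620)
T_A = V + ((C−V)·d_A)·d_A = V + 26.1290·d_A = (2.8153,24.1569)
T_B = V + ((C−V)·d_B)·d_B = V + 26.1290·d_B = (-16.2490,25.6702)
sweep = 180° − θ = 137.0669°

center=(-6.4193,28.6620) T_A=(2.8153,24.1569) T_B=(-16.2490,25.6702) sweep=137.0669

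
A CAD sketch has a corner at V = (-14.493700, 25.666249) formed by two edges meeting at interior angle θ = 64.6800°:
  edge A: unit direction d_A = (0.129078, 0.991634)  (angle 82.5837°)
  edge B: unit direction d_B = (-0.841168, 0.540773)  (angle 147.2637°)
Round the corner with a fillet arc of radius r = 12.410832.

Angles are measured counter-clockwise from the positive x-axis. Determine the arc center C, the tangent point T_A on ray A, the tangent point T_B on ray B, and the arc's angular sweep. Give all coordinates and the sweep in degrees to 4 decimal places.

bisector direction at 114.9237° = (-0.421411,0.906870)
center distance |VC| = r/sin(θ/2) = 12.410832/sin(32.3400°) = 23.200318
C = V + |VC|·bis = (-24.2706,46.7059)
T_A = V + ((C−V)·d_A)·d_A = V + 19.6017·d_A = (-11.9636,45.1040)
T_B = V + ((C−V)·d_B)·d_B = V + 19.6017·d_B = (-30.9820,36.2663)
sweep = 180° − θ = 115.3200°

center=(-24.2706,46.7059) T_A=(-11.9636,45.1040) T_B=(-30.9820,36.2663) sweep=115.3200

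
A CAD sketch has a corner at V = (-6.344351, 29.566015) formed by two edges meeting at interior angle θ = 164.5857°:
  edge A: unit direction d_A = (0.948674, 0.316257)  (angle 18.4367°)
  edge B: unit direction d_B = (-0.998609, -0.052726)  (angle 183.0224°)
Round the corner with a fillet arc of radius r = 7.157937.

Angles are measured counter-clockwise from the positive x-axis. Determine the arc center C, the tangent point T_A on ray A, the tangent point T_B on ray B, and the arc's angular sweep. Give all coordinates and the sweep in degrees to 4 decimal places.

bisector direction at 100.7296° = (-0.186173,0.982517)
center distance |VC| = r/sin(θ/2) = 7.157937/sin(82.2929°) = 7.223188
C = V + |VC|·bis = (-7.6891,36.6629)
T_A = V + ((C−V)·d_A)·d_A = V + 0.9687·d_A = (-5.4254,29.8724)
T_B = V + ((C−V)·d_B)·d_B = V + 0.9687·d_B = (-7.3117,29.5149)
sweep = 180° − θ = 15.4143°

center=(-7.6891,36.6629) T_A=(-5.4254,29.8724) T_B=(-7.3117,29.5149) sweep=15.4143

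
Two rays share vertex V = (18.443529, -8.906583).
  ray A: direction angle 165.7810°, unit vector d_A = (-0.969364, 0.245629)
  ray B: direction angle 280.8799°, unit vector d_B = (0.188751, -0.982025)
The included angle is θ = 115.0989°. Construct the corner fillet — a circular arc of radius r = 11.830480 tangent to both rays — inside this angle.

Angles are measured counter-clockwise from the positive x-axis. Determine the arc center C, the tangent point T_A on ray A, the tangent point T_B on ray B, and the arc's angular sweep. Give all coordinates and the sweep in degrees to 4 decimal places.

bisector direction at 223.3305° = (-0.727408,-0.686205)
center distance |VC| = r/sin(θ/2) = 11.830480/sin(57.5495°) = 14.019567
C = V + |VC|·bis = (8.2456,-18.5269)
T_A = V + ((C−V)·d_A)·d_A = V + 7.5225·d_A = (11.1515,-7.0588)
T_B = V + ((C−V)·d_B)·d_B = V + 7.5225·d_B = (19.8634,-16.2939)
sweep = 180° − θ = 64.9011°

center=(8.2456,-18.5269) T_A=(11.1515,-7.0588) T_B=(19.8634,-16.2939) sweep=64.9011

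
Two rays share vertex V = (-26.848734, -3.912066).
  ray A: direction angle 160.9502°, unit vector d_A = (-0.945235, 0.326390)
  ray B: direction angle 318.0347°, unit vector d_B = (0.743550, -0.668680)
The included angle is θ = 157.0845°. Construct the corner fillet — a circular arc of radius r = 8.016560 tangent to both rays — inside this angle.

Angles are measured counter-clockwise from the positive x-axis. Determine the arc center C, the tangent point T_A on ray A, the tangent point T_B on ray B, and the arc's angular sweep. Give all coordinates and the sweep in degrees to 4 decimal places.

bisector direction at 239.4924° = (-0.507652,-0.861562)
center distance |VC| = r/sin(θ/2) = 8.016560/sin(78.5422°) = 8.179567
C = V + |VC|·bis = (-31.0011,-10.9593)
T_A = V + ((C−V)·d_A)·d_A = V + 1.6248·d_A = (-28.3846,-3.3817)
T_B = V + ((C−V)·d_B)·d_B = V + 1.6248·d_B = (-25.6406,-4.9986)
sweep = 180° − θ = 22.9155°

center=(-31.0011,-10.9593) T_A=(-28.3846,-3.3817) T_B=(-25.6406,-4.9986) sweep=22.9155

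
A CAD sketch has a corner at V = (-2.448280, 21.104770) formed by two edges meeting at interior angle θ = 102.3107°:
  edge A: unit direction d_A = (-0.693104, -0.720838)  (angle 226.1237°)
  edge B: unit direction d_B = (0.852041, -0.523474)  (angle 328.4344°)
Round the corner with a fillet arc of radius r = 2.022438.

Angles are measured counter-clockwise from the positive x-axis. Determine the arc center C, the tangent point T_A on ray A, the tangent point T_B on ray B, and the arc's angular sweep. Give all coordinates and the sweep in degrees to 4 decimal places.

center=(-2.1193,18.5290) T_A=(-3.5771,19.9308) T_B=(-1.0606,20.2522) sweep=77.6893

bisector direction at 277.2791° = (0.126702,-0.991941)
center distance |VC| = r/sin(θ/2) = 2.022438/sin(51.1553°) = 2.596700
C = V + |VC|·bis = (-2.1193,18.5290)
T_A = V + ((C−V)·d_A)·d_A = V + 1.6287·d_A = (-3.5771,19.9308)
T_B = V + ((C−V)·d_B)·d_B = V + 1.6287·d_B = (-1.0606,20.2522)
sweep = 180° − θ = 77.6893°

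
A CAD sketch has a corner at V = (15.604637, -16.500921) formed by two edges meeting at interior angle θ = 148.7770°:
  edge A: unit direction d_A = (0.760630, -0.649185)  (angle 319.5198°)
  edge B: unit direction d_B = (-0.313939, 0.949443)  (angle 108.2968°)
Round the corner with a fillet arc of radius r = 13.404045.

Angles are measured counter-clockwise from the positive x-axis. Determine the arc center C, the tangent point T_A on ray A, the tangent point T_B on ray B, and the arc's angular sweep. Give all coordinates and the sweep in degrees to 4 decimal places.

bisector direction at 33.9083° = (0.829931,0.557865)
center distance |VC| = r/sin(θ/2) = 13.404045/sin(74.3885°) = 13.917481
C = V + |VC|·bis = (27.1552,-8.7368)
T_A = V + ((C−V)·d_A)·d_A = V + 3.7454·d_A = (18.4535,-18.9324)
T_B = V + ((C−V)·d_B)·d_B = V + 3.7454·d_B = (14.4288,-12.9449)
sweep = 180° − θ = 31.2230°

center=(27.1552,-8.7368) T_A=(18.4535,-18.9324) T_B=(14.4288,-12.9449) sweep=31.2230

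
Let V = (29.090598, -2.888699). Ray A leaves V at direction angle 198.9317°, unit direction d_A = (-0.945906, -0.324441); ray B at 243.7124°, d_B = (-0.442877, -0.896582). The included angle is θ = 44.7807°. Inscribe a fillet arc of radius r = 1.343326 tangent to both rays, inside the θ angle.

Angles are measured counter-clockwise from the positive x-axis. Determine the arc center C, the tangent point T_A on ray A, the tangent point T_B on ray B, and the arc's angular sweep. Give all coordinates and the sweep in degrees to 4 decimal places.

center=(26.4421,-5.2173) T_A=(26.0063,-3.9466) T_B=(27.6465,-5.8122) sweep=135.2193

bisector direction at 221.3221° = (-0.751010,-0.660291)
center distance |VC| = r/sin(θ/2) = 1.343326/sin(22.3904°) = 3.526580
C = V + |VC|·bis = (26.4421,-5.2173)
T_A = V + ((C−V)·d_A)·d_A = V + 3.2607·d_A = (26.0063,-3.9466)
T_B = V + ((C−V)·d_B)·d_B = V + 3.2607·d_B = (27.6465,-5.8122)
sweep = 180° − θ = 135.2193°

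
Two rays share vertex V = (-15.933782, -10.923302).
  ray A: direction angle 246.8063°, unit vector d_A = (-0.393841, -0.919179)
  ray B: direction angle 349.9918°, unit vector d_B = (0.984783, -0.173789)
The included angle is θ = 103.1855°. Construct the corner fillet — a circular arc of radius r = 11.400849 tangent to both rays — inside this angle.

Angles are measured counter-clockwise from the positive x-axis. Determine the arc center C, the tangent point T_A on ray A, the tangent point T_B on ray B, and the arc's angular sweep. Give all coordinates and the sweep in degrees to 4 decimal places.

center=(-9.0141,-23.7215) T_A=(-19.4935,-19.2313) T_B=(-7.0328,-12.4941) sweep=76.8145

bisector direction at 298.3991° = (0.475610,-0.879656)
center distance |VC| = r/sin(θ/2) = 11.400849/sin(51.5928°) = 14.549047
C = V + |VC|·bis = (-9.0141,-23.7215)
T_A = V + ((C−V)·d_A)·d_A = V + 9.0386·d_A = (-19.4935,-19.2313)
T_B = V + ((C−V)·d_B)·d_B = V + 9.0386·d_B = (-7.0328,-12.4941)
sweep = 180° − θ = 76.8145°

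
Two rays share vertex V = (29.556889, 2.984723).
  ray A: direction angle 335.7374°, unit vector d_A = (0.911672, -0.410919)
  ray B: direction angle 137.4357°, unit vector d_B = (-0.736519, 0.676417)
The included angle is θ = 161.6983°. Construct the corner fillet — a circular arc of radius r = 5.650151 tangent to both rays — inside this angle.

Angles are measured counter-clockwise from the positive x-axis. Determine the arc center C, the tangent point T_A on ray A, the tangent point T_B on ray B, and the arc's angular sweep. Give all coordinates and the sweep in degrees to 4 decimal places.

bisector direction at 56.5865° = (0.550677,0.834719)
center distance |VC| = r/sin(θ/2) = 5.650151/sin(80.8491°) = 5.722987
C = V + |VC|·bis = (32.7084,7.7618)
T_A = V + ((C−V)·d_A)·d_A = V + 0.9102·d_A = (30.3866,2.6107)
T_B = V + ((C−V)·d_B)·d_B = V + 0.9102·d_B = (28.8865,3.6004)
sweep = 180° − θ = 18.3017°

center=(32.7084,7.7618) T_A=(30.3866,2.6107) T_B=(28.8865,3.6004) sweep=18.3017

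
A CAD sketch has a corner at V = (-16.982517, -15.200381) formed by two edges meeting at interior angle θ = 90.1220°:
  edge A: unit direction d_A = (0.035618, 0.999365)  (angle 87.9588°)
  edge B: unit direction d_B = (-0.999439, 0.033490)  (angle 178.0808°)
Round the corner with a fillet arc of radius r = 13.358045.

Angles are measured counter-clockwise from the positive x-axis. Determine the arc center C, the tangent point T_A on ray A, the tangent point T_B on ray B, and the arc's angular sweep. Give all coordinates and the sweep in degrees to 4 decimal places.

bisector direction at 133.0198° = (-0.682251,0.731118)
center distance |VC| = r/sin(θ/2) = 13.358045/sin(45.0610°) = 18.871048
C = V + |VC|·bis = (-29.8573,-1.4034)
T_A = V + ((C−V)·d_A)·d_A = V + 13.3296·d_A = (-16.5077,-1.8792)
T_B = V + ((C−V)·d_B)·d_B = V + 13.3296·d_B = (-30.3047,-14.7540)
sweep = 180° − θ = 89.8780°

center=(-29.8573,-1.4034) T_A=(-16.5077,-1.8792) T_B=(-30.3047,-14.7540) sweep=89.8780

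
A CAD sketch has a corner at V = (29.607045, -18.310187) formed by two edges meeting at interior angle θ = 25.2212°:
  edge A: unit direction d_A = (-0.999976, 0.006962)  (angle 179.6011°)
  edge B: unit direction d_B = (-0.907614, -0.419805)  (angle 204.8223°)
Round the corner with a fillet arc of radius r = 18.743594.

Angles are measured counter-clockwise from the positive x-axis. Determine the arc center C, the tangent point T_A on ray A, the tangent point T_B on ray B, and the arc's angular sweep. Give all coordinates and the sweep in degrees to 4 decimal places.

bisector direction at 192.2117° = (-0.977373,-0.211524)
center distance |VC| = r/sin(θ/2) = 18.743594/sin(12.6106°) = 85.852276
C = V + |VC|·bis = (-54.3026,-36.4700)
T_A = V + ((C−V)·d_A)·d_A = V + 83.7812·d_A = (-54.1721,-17.7269)
T_B = V + ((C−V)·d_B)·d_B = V + 83.7812·d_B = (-46.4340,-53.4820)
sweep = 180° − θ = 154.7788°

center=(-54.3026,-36.4700) T_A=(-54.1721,-17.7269) T_B=(-46.4340,-53.4820) sweep=154.7788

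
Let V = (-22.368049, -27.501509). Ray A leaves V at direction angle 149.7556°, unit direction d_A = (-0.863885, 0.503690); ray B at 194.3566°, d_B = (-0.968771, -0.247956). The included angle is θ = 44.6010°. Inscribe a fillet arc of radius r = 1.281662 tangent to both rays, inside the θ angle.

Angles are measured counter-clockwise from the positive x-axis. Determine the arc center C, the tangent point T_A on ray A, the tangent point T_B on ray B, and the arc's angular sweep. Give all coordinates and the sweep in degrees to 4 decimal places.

center=(-25.7132,-27.0347) T_A=(-25.0676,-25.9275) T_B=(-25.3954,-28.2764) sweep=135.3990

bisector direction at 172.0561° = (-0.990404,0.138203)
center distance |VC| = r/sin(θ/2) = 1.281662/sin(22.3005°) = 3.377557
C = V + |VC|·bis = (-25.7132,-27.0347)
T_A = V + ((C−V)·d_A)·d_A = V + 3.1249·d_A = (-25.0676,-25.9275)
T_B = V + ((C−V)·d_B)·d_B = V + 3.1249·d_B = (-25.3954,-28.2764)
sweep = 180° − θ = 135.3990°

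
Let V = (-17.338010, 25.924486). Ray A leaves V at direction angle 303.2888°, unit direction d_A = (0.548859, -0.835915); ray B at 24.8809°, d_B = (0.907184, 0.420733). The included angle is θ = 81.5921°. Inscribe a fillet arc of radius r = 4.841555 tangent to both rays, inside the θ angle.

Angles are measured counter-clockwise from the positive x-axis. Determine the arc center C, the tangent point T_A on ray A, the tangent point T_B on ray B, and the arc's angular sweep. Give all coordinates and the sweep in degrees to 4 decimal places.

center=(-10.2119,23.8925) T_A=(-14.2590,21.2352) T_B=(-12.2489,28.2847) sweep=98.4079

bisector direction at 344.0849° = (0.961669,-0.274214)
center distance |VC| = r/sin(θ/2) = 4.841555/sin(40.7961°) = 7.410145
C = V + |VC|·bis = (-10.2119,23.8925)
T_A = V + ((C−V)·d_A)·d_A = V + 5.6098·d_A = (-14.2590,21.2352)
T_B = V + ((C−V)·d_B)·d_B = V + 5.6098·d_B = (-12.2489,28.2847)
sweep = 180° − θ = 98.4079°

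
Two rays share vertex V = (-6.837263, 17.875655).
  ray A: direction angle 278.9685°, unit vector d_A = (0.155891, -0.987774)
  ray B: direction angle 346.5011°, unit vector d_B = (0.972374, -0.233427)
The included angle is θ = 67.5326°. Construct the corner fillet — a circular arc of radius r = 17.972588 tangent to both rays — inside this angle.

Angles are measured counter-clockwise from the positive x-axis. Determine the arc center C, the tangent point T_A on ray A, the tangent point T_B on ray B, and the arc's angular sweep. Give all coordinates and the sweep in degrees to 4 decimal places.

center=(15.1062,-5.8752) T_A=(-2.6467,-8.6770) T_B=(19.3014,11.6008) sweep=112.4674

bisector direction at 312.7348° = (0.678606,-0.734503)
center distance |VC| = r/sin(θ/2) = 17.972588/sin(33.7663°) = 32.336037
C = V + |VC|·bis = (15.1062,-5.8752)
T_A = V + ((C−V)·d_A)·d_A = V + 26.8813·d_A = (-2.6467,-8.6770)
T_B = V + ((C−V)·d_B)·d_B = V + 26.8813·d_B = (19.3014,11.6008)
sweep = 180° − θ = 112.4674°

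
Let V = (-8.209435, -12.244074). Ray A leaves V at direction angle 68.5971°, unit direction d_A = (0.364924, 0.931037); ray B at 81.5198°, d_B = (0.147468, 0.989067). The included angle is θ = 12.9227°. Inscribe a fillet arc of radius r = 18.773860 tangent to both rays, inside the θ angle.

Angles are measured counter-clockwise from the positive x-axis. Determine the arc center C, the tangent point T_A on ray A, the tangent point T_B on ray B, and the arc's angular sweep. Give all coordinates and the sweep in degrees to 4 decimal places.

bisector direction at 75.0585° = (0.257834,0.966189)
center distance |VC| = r/sin(θ/2) = 18.773860/sin(6.4614°) = 166.829886
C = V + |VC|·bis = (34.8049,148.9452)
T_A = V + ((C−V)·d_A)·d_A = V + 165.7702·d_A = (52.2841,142.0942)
T_B = V + ((C−V)·d_B)·d_B = V + 165.7702·d_B = (16.2363,151.7137)
sweep = 180° − θ = 167.0773°

center=(34.8049,148.9452) T_A=(52.2841,142.0942) T_B=(16.2363,151.7137) sweep=167.0773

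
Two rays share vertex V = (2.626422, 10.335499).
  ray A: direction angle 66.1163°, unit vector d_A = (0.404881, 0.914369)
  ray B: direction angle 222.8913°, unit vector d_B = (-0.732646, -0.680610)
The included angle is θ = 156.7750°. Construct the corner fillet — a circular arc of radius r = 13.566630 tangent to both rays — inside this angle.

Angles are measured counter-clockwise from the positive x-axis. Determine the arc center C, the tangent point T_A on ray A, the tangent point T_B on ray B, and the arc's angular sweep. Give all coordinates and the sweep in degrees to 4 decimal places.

center=(-8.6497,18.3776) T_A=(3.7552,12.8847) T_B=(0.5839,8.4380) sweep=23.2250

bisector direction at 144.5038° = (-0.814154,0.580649)
center distance |VC| = r/sin(θ/2) = 13.566630/sin(78.3875°) = 13.850123
C = V + |VC|·bis = (-8.6497,18.3776)
T_A = V + ((C−V)·d_A)·d_A = V + 2.7879·d_A = (3.7552,12.8847)
T_B = V + ((C−V)·d_B)·d_B = V + 2.7879·d_B = (0.5839,8.4380)
sweep = 180° − θ = 23.2250°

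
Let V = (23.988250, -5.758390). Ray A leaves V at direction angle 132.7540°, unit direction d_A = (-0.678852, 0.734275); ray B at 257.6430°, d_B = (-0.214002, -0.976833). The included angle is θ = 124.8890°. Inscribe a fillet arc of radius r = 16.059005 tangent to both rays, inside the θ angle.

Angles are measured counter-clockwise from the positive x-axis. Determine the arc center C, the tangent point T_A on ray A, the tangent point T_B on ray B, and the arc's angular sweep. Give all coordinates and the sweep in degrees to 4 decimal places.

center=(6.5080,-10.5072) T_A=(18.2998,0.3945) T_B=(22.1950,-13.9438) sweep=55.1110

bisector direction at 195.1985° = (-0.965023,-0.262164)
center distance |VC| = r/sin(θ/2) = 16.059005/sin(62.4445°) = 18.113775
C = V + |VC|·bis = (6.5080,-10.5072)
T_A = V + ((C−V)·d_A)·d_A = V + 8.3796·d_A = (18.2998,0.3945)
T_B = V + ((C−V)·d_B)·d_B = V + 8.3796·d_B = (22.1950,-13.9438)
sweep = 180° − θ = 55.1110°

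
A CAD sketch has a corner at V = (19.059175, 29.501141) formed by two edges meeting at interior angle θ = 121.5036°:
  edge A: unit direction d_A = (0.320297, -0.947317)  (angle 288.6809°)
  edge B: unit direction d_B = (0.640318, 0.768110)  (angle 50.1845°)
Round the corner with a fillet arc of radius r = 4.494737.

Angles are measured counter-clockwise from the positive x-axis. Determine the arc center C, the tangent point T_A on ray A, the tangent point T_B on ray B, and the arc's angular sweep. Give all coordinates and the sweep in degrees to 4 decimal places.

center=(24.1233,28.5564) T_A=(19.8654,27.1168) T_B=(20.6708,31.4345) sweep=58.4964

bisector direction at 349.4327° = (0.983040,-0.183390)
center distance |VC| = r/sin(θ/2) = 4.494737/sin(60.7518°) = 5.151494
C = V + |VC|·bis = (24.1233,28.5564)
T_A = V + ((C−V)·d_A)·d_A = V + 2.5170·d_A = (19.8654,27.1168)
T_B = V + ((C−V)·d_B)·d_B = V + 2.5170·d_B = (20.6708,31.4345)
sweep = 180° − θ = 58.4964°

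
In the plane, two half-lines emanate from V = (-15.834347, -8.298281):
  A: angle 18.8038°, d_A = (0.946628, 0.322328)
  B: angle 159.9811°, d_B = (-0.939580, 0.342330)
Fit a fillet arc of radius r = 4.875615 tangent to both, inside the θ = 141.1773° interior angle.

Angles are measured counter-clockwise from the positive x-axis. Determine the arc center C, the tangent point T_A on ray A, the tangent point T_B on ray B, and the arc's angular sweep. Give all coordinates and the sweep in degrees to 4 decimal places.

bisector direction at 89.3925° = (0.010604,0.999944)
center distance |VC| = r/sin(θ/2) = 4.875615/sin(70.5887°) = 5.169464
C = V + |VC|·bis = (-15.7795,-3.1291)
T_A = V + ((C−V)·d_A)·d_A = V + 1.7181·d_A = (-14.2080,-7.7445)
T_B = V + ((C−V)·d_B)·d_B = V + 1.7181·d_B = (-17.4486,-7.7101)
sweep = 180° − θ = 38.8227°

center=(-15.7795,-3.1291) T_A=(-14.2080,-7.7445) T_B=(-17.4486,-7.7101) sweep=38.8227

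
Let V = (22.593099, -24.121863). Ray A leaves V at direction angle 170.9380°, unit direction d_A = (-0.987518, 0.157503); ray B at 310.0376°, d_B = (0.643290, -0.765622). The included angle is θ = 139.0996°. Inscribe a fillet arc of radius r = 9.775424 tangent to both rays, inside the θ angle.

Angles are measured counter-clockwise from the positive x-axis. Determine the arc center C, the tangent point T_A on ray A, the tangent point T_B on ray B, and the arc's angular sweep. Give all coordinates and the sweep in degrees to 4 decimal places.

center=(17.4537,-33.2011) T_A=(18.9934,-23.5477) T_B=(24.9380,-26.9127) sweep=40.9004

bisector direction at 240.4878° = (-0.492609,-0.870251)
center distance |VC| = r/sin(θ/2) = 9.775424/sin(69.5498°) = 10.432948
C = V + |VC|·bis = (17.4537,-33.2011)
T_A = V + ((C−V)·d_A)·d_A = V + 3.6452·d_A = (18.9934,-23.5477)
T_B = V + ((C−V)·d_B)·d_B = V + 3.6452·d_B = (24.9380,-26.9127)
sweep = 180° − θ = 40.9004°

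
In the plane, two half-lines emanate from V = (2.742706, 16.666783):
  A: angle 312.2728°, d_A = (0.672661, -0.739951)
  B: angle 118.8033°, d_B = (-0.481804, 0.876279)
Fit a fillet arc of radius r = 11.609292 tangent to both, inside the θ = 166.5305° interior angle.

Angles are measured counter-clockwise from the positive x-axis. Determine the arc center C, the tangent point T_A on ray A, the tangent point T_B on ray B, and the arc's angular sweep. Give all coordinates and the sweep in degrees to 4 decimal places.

center=(12.2552,23.4615) T_A=(3.6649,15.6524) T_B=(2.0822,17.8681) sweep=13.4695

bisector direction at 35.5381° = (0.813730,0.581243)
center distance |VC| = r/sin(θ/2) = 11.609292/sin(83.2652°) = 11.689956
C = V + |VC|·bis = (12.2552,23.4615)
T_A = V + ((C−V)·d_A)·d_A = V + 1.3709·d_A = (3.6649,15.6524)
T_B = V + ((C−V)·d_B)·d_B = V + 1.3709·d_B = (2.0822,17.8681)
sweep = 180° − θ = 13.4695°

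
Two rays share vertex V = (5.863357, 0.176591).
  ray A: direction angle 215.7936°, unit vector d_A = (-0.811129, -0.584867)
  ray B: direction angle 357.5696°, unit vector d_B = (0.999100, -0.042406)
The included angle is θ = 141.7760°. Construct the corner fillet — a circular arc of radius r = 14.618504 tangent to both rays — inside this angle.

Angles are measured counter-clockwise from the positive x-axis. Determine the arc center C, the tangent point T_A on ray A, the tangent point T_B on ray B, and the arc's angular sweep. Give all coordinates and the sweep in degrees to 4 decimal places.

center=(10.3044,-14.6436) T_A=(1.7545,-2.7861) T_B=(10.9243,-0.0382) sweep=38.2240

bisector direction at 286.6816° = (0.287053,-0.957915)
center distance |VC| = r/sin(θ/2) = 14.618504/sin(70.8880°) = 15.471275
C = V + |VC|·bis = (10.3044,-14.6436)
T_A = V + ((C−V)·d_A)·d_A = V + 5.0655·d_A = (1.7545,-2.7861)
T_B = V + ((C−V)·d_B)·d_B = V + 5.0655·d_B = (10.9243,-0.0382)
sweep = 180° − θ = 38.2240°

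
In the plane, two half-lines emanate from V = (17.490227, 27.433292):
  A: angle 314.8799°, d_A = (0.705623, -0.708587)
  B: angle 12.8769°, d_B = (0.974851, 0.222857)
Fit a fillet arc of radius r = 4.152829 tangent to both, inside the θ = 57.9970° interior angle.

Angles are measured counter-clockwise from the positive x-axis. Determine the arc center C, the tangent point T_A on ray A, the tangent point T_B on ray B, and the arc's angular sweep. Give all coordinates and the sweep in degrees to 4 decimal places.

center=(25.7197,25.0546) T_A=(22.7770,22.1243) T_B=(24.7942,29.1030) sweep=122.0030

bisector direction at 343.8784° = (0.960675,-0.277677)
center distance |VC| = r/sin(θ/2) = 4.152829/sin(28.9985°) = 8.566301
C = V + |VC|·bis = (25.7197,25.0546)
T_A = V + ((C−V)·d_A)·d_A = V + 7.4924·d_A = (22.7770,22.1243)
T_B = V + ((C−V)·d_B)·d_B = V + 7.4924·d_B = (24.7942,29.1030)
sweep = 180° − θ = 122.0030°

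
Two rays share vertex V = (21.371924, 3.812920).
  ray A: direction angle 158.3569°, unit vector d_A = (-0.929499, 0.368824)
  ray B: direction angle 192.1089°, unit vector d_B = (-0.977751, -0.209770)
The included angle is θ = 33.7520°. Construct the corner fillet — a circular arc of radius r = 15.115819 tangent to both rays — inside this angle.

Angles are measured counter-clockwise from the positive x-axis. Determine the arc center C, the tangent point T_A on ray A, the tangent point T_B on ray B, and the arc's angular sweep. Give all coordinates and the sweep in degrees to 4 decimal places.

center=(-30.5174,8.1402) T_A=(-24.9423,22.1903) T_B=(-27.3465,-6.6393) sweep=146.2480

bisector direction at 175.2329° = (-0.996541,0.083106)
center distance |VC| = r/sin(θ/2) = 15.115819/sin(16.8760°) = 52.069401
C = V + |VC|·bis = (-30.5174,8.1402)
T_A = V + ((C−V)·d_A)·d_A = V + 49.8270·d_A = (-24.9423,22.1903)
T_B = V + ((C−V)·d_B)·d_B = V + 49.8270·d_B = (-27.3465,-6.6393)
sweep = 180° − θ = 146.2480°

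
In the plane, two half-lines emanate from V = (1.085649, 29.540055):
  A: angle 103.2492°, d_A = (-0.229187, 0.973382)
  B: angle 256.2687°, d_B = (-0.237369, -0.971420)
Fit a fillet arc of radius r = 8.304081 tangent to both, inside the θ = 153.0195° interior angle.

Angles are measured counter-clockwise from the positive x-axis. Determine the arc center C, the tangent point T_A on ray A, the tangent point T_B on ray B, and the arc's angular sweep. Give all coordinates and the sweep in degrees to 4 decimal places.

center=(-7.4540,29.5760) T_A=(0.6291,31.4792) T_B=(0.6128,27.6049) sweep=26.9805

bisector direction at 179.7589° = (-0.999991,0.004207)
center distance |VC| = r/sin(θ/2) = 8.304081/sin(76.5097°) = 8.539694
C = V + |VC|·bis = (-7.4540,29.5760)
T_A = V + ((C−V)·d_A)·d_A = V + 1.9921·d_A = (0.6291,31.4792)
T_B = V + ((C−V)·d_B)·d_B = V + 1.9921·d_B = (0.6128,27.6049)
sweep = 180° − θ = 26.9805°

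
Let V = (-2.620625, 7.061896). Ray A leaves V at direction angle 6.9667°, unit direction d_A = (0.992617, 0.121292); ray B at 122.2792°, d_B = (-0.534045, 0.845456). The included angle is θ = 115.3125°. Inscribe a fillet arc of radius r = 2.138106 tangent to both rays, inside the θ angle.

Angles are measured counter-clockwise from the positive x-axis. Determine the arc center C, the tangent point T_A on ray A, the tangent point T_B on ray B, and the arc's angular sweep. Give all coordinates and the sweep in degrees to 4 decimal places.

bisector direction at 64.6230° = (0.428573,0.903507)
center distance |VC| = r/sin(θ/2) = 2.138106/sin(57.6562°) = 2.530742
C = V + |VC|·bis = (-1.5360,9.3484)
T_A = V + ((C−V)·d_A)·d_A = V + 1.3539·d_A = (-1.2767,7.2261)
T_B = V + ((C−V)·d_B)·d_B = V + 1.3539·d_B = (-3.3437,8.2066)
sweep = 180° − θ = 64.6875°

center=(-1.5360,9.3484) T_A=(-1.2767,7.2261) T_B=(-3.3437,8.2066) sweep=64.6875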